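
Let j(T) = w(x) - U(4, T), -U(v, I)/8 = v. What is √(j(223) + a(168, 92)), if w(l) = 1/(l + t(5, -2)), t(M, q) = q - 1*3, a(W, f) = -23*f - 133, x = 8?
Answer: 5*I*√798/3 ≈ 47.081*I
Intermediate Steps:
U(v, I) = -8*v
a(W, f) = -133 - 23*f
t(M, q) = -3 + q (t(M, q) = q - 3 = -3 + q)
w(l) = 1/(-5 + l) (w(l) = 1/(l + (-3 - 2)) = 1/(l - 5) = 1/(-5 + l))
j(T) = 97/3 (j(T) = 1/(-5 + 8) - (-8)*4 = 1/3 - 1*(-32) = ⅓ + 32 = 97/3)
√(j(223) + a(168, 92)) = √(97/3 + (-133 - 23*92)) = √(97/3 + (-133 - 2116)) = √(97/3 - 2249) = √(-6650/3) = 5*I*√798/3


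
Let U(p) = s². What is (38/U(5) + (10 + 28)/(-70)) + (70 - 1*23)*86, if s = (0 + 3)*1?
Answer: 1274389/315 ≈ 4045.7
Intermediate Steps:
s = 3 (s = 3*1 = 3)
U(p) = 9 (U(p) = 3² = 9)
(38/U(5) + (10 + 28)/(-70)) + (70 - 1*23)*86 = (38/9 + (10 + 28)/(-70)) + (70 - 1*23)*86 = (38*(⅑) + 38*(-1/70)) + (70 - 23)*86 = (38/9 - 19/35) + 47*86 = 1159/315 + 4042 = 1274389/315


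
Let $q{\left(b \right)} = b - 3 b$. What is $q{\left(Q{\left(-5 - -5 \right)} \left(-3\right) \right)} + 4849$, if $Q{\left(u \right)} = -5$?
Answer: $4819$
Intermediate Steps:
$q{\left(b \right)} = - 2 b$
$q{\left(Q{\left(-5 - -5 \right)} \left(-3\right) \right)} + 4849 = - 2 \left(\left(-5\right) \left(-3\right)\right) + 4849 = \left(-2\right) 15 + 4849 = -30 + 4849 = 4819$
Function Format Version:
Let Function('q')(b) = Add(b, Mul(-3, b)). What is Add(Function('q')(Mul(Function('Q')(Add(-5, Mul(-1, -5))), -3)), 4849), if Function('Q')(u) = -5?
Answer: 4819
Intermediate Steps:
Function('q')(b) = Mul(-2, b)
Add(Function('q')(Mul(Function('Q')(Add(-5, Mul(-1, -5))), -3)), 4849) = Add(Mul(-2, Mul(-5, -3)), 4849) = Add(Mul(-2, 15), 4849) = Add(-30, 4849) = 4819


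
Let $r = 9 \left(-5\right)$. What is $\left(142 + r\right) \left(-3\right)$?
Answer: $-291$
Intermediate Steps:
$r = -45$
$\left(142 + r\right) \left(-3\right) = \left(142 - 45\right) \left(-3\right) = 97 \left(-3\right) = -291$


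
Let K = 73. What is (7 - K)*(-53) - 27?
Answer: 3471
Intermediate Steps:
(7 - K)*(-53) - 27 = (7 - 1*73)*(-53) - 27 = (7 - 73)*(-53) - 27 = -66*(-53) - 27 = 3498 - 27 = 3471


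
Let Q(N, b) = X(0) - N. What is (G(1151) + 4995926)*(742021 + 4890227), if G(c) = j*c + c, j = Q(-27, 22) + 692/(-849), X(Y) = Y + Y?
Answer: 8013010970959664/283 ≈ 2.8315e+13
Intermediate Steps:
X(Y) = 2*Y
Q(N, b) = -N (Q(N, b) = 2*0 - N = 0 - N = -N)
j = 22231/849 (j = -1*(-27) + 692/(-849) = 27 + 692*(-1/849) = 27 - 692/849 = 22231/849 ≈ 26.185)
G(c) = 23080*c/849 (G(c) = 22231*c/849 + c = 23080*c/849)
(G(1151) + 4995926)*(742021 + 4890227) = ((23080/849)*1151 + 4995926)*(742021 + 4890227) = (26565080/849 + 4995926)*5632248 = (4268106254/849)*5632248 = 8013010970959664/283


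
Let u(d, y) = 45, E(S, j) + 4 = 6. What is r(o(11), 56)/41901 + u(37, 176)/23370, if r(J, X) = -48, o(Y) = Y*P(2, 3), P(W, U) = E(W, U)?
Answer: 16973/21760586 ≈ 0.00077999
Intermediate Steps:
E(S, j) = 2 (E(S, j) = -4 + 6 = 2)
P(W, U) = 2
o(Y) = 2*Y (o(Y) = Y*2 = 2*Y)
r(o(11), 56)/41901 + u(37, 176)/23370 = -48/41901 + 45/23370 = -48*1/41901 + 45*(1/23370) = -16/13967 + 3/1558 = 16973/21760586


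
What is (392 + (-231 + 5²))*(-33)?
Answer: -6138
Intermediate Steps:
(392 + (-231 + 5²))*(-33) = (392 + (-231 + 25))*(-33) = (392 - 206)*(-33) = 186*(-33) = -6138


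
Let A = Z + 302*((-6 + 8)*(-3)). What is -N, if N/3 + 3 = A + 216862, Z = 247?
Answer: -645882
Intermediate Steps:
A = -1565 (A = 247 + 302*((-6 + 8)*(-3)) = 247 + 302*(2*(-3)) = 247 + 302*(-6) = 247 - 1812 = -1565)
N = 645882 (N = -9 + 3*(-1565 + 216862) = -9 + 3*215297 = -9 + 645891 = 645882)
-N = -1*645882 = -645882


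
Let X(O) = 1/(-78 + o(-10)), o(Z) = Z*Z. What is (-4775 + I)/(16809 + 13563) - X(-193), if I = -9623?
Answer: -43391/83523 ≈ -0.51951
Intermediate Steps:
o(Z) = Z²
X(O) = 1/22 (X(O) = 1/(-78 + (-10)²) = 1/(-78 + 100) = 1/22)
(-4775 + I)/(16809 + 13563) - X(-193) = (-4775 - 9623)/(16809 + 13563) - 1*1/22 = -14398/30372 - 1/22 = -14398*1/30372 - 1/22 = -7199/15186 - 1/22 = -43391/83523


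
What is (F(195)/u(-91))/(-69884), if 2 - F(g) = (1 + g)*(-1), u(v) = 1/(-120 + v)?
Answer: 20889/34942 ≈ 0.59782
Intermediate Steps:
F(g) = 3 + g (F(g) = 2 - (1 + g)*(-1) = 2 - (-1 - g) = 2 + (1 + g) = 3 + g)
(F(195)/u(-91))/(-69884) = ((3 + 195)/(1/(-120 - 91)))/(-69884) = (198/(1/(-211)))*(-1/69884) = (198/(-1/211))*(-1/69884) = (198*(-211))*(-1/69884) = -41778*(-1/69884) = 20889/34942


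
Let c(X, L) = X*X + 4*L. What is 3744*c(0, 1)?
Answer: 14976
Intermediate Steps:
c(X, L) = X² + 4*L
3744*c(0, 1) = 3744*(0² + 4*1) = 3744*(0 + 4) = 3744*4 = 14976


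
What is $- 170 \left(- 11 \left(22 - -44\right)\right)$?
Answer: $123420$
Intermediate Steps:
$- 170 \left(- 11 \left(22 - -44\right)\right) = - 170 \left(- 11 \left(22 + 44\right)\right) = - 170 \left(\left(-11\right) 66\right) = \left(-170\right) \left(-726\right) = 123420$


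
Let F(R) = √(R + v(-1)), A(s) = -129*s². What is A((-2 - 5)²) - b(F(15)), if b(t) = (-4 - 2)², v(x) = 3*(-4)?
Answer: -309765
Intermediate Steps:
v(x) = -12
F(R) = √(-12 + R) (F(R) = √(R - 12) = √(-12 + R))
b(t) = 36 (b(t) = (-6)² = 36)
A((-2 - 5)²) - b(F(15)) = -129*(-2 - 5)⁴ - 1*36 = -129*((-7)²)² - 36 = -129*49² - 36 = -129*2401 - 36 = -309729 - 36 = -309765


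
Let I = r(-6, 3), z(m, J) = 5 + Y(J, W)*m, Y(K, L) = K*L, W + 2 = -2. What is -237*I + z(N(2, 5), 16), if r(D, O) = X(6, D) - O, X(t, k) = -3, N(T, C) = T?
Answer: 1299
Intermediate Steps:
W = -4 (W = -2 - 2 = -4)
r(D, O) = -3 - O
z(m, J) = 5 - 4*J*m (z(m, J) = 5 + (J*(-4))*m = 5 + (-4*J)*m = 5 - 4*J*m)
I = -6 (I = -3 - 1*3 = -3 - 3 = -6)
-237*I + z(N(2, 5), 16) = -237*(-6) + (5 - 4*16*2) = 1422 + (5 - 128) = 1422 - 123 = 1299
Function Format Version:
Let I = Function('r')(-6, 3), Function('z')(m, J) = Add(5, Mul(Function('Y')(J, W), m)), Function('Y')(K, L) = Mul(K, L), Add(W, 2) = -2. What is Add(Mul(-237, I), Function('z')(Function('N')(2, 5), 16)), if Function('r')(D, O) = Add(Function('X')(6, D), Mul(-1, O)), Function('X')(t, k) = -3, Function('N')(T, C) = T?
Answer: 1299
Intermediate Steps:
W = -4 (W = Add(-2, -2) = -4)
Function('r')(D, O) = Add(-3, Mul(-1, O))
Function('z')(m, J) = Add(5, Mul(-4, J, m)) (Function('z')(m, J) = Add(5, Mul(Mul(J, -4), m)) = Add(5, Mul(Mul(-4, J), m)) = Add(5, Mul(-4, J, m)))
I = -6 (I = Add(-3, Mul(-1, 3)) = Add(-3, -3) = -6)
Add(Mul(-237, I), Function('z')(Function('N')(2, 5), 16)) = Add(Mul(-237, -6), Add(5, Mul(-4, 16, 2))) = Add(1422, Add(5, -128)) = Add(1422, -123) = 1299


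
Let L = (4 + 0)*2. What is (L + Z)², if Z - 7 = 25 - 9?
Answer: 961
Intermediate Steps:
Z = 23 (Z = 7 + (25 - 9) = 7 + 16 = 23)
L = 8 (L = 4*2 = 8)
(L + Z)² = (8 + 23)² = 31² = 961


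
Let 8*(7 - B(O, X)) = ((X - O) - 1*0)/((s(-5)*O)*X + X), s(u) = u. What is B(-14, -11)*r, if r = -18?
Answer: -393651/3124 ≈ -126.01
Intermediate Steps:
B(O, X) = 7 - (X - O)/(8*(X - 5*O*X)) (B(O, X) = 7 - ((X - O) - 1*0)/(8*((-5*O)*X + X)) = 7 - ((X - O) + 0)/(8*(-5*O*X + X)) = 7 - (X - O)/(8*(X - 5*O*X)))
B(-14, -11)*r = ((⅛)*(-14 + 55*(-11) - 280*(-14)*(-11))/(-11*(1 - 5*(-14))))*(-18) = ((⅛)*(-1/11)*(-14 - 605 - 43120)/(1 + 70))*(-18) = ((⅛)*(-1/11)*(-43739)/71)*(-18) = ((⅛)*(-1/11)*(1/71)*(-43739))*(-18) = (43739/6248)*(-18) = -393651/3124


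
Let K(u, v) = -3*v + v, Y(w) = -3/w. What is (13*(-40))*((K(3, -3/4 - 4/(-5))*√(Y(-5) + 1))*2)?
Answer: 208*√10/5 ≈ 131.55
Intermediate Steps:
K(u, v) = -2*v
(13*(-40))*((K(3, -3/4 - 4/(-5))*√(Y(-5) + 1))*2) = (13*(-40))*(((-2*(-3/4 - 4/(-5)))*√(-3/(-5) + 1))*2) = -520*(-2*(-3*¼ - 4*(-⅕)))*√(-3*(-⅕) + 1)*2 = -520*(-2*(-¾ + ⅘))*√(⅗ + 1)*2 = -520*(-2*1/20)*√(8/5)*2 = -520*(-√10/25)*2 = -(-208)*√10/5 = 208*√10/5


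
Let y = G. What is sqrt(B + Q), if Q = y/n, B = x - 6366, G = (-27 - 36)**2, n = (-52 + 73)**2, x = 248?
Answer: I*sqrt(6109) ≈ 78.16*I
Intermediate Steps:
n = 441 (n = 21**2 = 441)
G = 3969 (G = (-63)**2 = 3969)
y = 3969
B = -6118 (B = 248 - 6366 = -6118)
Q = 9 (Q = 3969/441 = 3969*(1/441) = 9)
sqrt(B + Q) = sqrt(-6118 + 9) = sqrt(-6109) = I*sqrt(6109)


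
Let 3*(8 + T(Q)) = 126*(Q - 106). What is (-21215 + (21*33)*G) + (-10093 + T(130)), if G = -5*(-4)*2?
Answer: -2588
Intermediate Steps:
G = 40 (G = 20*2 = 40)
T(Q) = -4460 + 42*Q (T(Q) = -8 + (126*(Q - 106))/3 = -8 + (126*(-106 + Q))/3 = -8 + (-13356 + 126*Q)/3 = -8 + (-4452 + 42*Q) = -4460 + 42*Q)
(-21215 + (21*33)*G) + (-10093 + T(130)) = (-21215 + (21*33)*40) + (-10093 + (-4460 + 42*130)) = (-21215 + 693*40) + (-10093 + (-4460 + 5460)) = (-21215 + 27720) + (-10093 + 1000) = 6505 - 9093 = -2588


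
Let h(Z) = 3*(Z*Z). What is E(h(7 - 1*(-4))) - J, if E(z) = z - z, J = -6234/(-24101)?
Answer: -6234/24101 ≈ -0.25866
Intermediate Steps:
J = 6234/24101 (J = -6234*(-1/24101) = 6234/24101 ≈ 0.25866)
h(Z) = 3*Z²
E(z) = 0
E(h(7 - 1*(-4))) - J = 0 - 1*6234/24101 = 0 - 6234/24101 = -6234/24101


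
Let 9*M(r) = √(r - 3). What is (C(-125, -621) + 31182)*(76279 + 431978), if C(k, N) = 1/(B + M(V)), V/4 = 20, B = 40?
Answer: 2052742997290482/129523 - 4574313*√77/129523 ≈ 1.5848e+10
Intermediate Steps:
V = 80 (V = 4*20 = 80)
M(r) = √(-3 + r)/9 (M(r) = √(r - 3)/9 = √(-3 + r)/9)
C(k, N) = 1/(40 + √77/9) (C(k, N) = 1/(40 + √(-3 + 80)/9) = 1/(40 + √77/9))
(C(-125, -621) + 31182)*(76279 + 431978) = ((3240/129523 - 9*√77/129523) + 31182)*(76279 + 431978) = (4038789426/129523 - 9*√77/129523)*508257 = 2052742997290482/129523 - 4574313*√77/129523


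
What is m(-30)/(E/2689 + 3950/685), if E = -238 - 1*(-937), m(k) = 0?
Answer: 0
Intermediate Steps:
E = 699 (E = -238 + 937 = 699)
m(-30)/(E/2689 + 3950/685) = 0/(699/2689 + 3950/685) = 0/(699*(1/2689) + 3950*(1/685)) = 0/(699/2689 + 790/137) = 0/(2220073/368393) = 0*(368393/2220073) = 0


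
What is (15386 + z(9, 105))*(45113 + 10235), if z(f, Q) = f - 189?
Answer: 841621688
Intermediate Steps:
z(f, Q) = -189 + f
(15386 + z(9, 105))*(45113 + 10235) = (15386 + (-189 + 9))*(45113 + 10235) = (15386 - 180)*55348 = 15206*55348 = 841621688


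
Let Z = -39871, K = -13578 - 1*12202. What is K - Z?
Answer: 14091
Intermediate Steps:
K = -25780 (K = -13578 - 12202 = -25780)
K - Z = -25780 - 1*(-39871) = -25780 + 39871 = 14091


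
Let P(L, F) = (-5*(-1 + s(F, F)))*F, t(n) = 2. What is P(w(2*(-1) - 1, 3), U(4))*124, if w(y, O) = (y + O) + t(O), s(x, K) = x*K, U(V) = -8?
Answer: 312480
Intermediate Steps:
s(x, K) = K*x
w(y, O) = 2 + O + y (w(y, O) = (y + O) + 2 = (O + y) + 2 = 2 + O + y)
P(L, F) = F*(5 - 5*F²) (P(L, F) = (-5*(-1 + F*F))*F = (-5*(-1 + F²))*F = (5 - 5*F²)*F = F*(5 - 5*F²))
P(w(2*(-1) - 1, 3), U(4))*124 = (5*(-8)*(1 - 1*(-8)²))*124 = (5*(-8)*(1 - 1*64))*124 = (5*(-8)*(1 - 64))*124 = (5*(-8)*(-63))*124 = 2520*124 = 312480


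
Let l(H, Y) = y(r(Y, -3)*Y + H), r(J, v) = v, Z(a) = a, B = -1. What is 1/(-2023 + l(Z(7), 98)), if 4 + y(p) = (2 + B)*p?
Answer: -1/2314 ≈ -0.00043215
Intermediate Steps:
y(p) = -4 + p (y(p) = -4 + (2 - 1)*p = -4 + 1*p = -4 + p)
l(H, Y) = -4 + H - 3*Y (l(H, Y) = -4 + (-3*Y + H) = -4 + (H - 3*Y) = -4 + H - 3*Y)
1/(-2023 + l(Z(7), 98)) = 1/(-2023 + (-4 + 7 - 3*98)) = 1/(-2023 + (-4 + 7 - 294)) = 1/(-2023 - 291) = 1/(-2314) = -1/2314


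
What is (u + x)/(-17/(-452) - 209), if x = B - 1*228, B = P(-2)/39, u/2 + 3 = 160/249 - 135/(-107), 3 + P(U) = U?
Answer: 36057532052/32713953909 ≈ 1.1022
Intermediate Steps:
P(U) = -3 + U
u = -58388/26643 (u = -6 + 2*(160/249 - 135/(-107)) = -6 + 2*(160*(1/249) - 135*(-1/107)) = -6 + 2*(160/249 + 135/107) = -6 + 2*(50735/26643) = -6 + 101470/26643 = -58388/26643 ≈ -2.1915)
B = -5/39 (B = (-3 - 2)/39 = -5*1/39 = -5/39 ≈ -0.12821)
x = -8897/39 (x = -5/39 - 1*228 = -5/39 - 228 = -8897/39 ≈ -228.13)
(u + x)/(-17/(-452) - 209) = (-58388/26643 - 8897/39)/(-17/(-452) - 209) = -79773301/(346359*(-17*(-1/452) - 209)) = -79773301/(346359*(17/452 - 209)) = -79773301/(346359*(-94451/452)) = -79773301/346359*(-452/94451) = 36057532052/32713953909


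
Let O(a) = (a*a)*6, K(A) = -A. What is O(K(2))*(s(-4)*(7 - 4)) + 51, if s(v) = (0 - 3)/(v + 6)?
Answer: -57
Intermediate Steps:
s(v) = -3/(6 + v)
O(a) = 6*a² (O(a) = a²*6 = 6*a²)
O(K(2))*(s(-4)*(7 - 4)) + 51 = (6*(-1*2)²)*((-3/(6 - 4))*(7 - 4)) + 51 = (6*(-2)²)*(-3/2*3) + 51 = (6*4)*(-3*½*3) + 51 = 24*(-3/2*3) + 51 = 24*(-9/2) + 51 = -108 + 51 = -57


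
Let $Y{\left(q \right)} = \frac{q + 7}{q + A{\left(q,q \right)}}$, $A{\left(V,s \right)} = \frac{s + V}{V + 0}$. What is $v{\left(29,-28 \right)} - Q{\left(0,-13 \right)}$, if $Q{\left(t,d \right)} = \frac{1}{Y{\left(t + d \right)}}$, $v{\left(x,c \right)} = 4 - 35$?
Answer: $- \frac{197}{6} \approx -32.833$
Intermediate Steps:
$v{\left(x,c \right)} = -31$
$A{\left(V,s \right)} = \frac{V + s}{V}$
$Y{\left(q \right)} = \frac{7 + q}{2 + q}$ ($Y{\left(q \right)} = \frac{q + 7}{q + \frac{q + q}{q}} = \frac{7 + q}{q + \frac{2 q}{q}} = \frac{7 + q}{q + 2} = \frac{7 + q}{2 + q}$)
$Q{\left(t,d \right)} = \frac{2 + d + t}{7 + d + t}$ ($Q{\left(t,d \right)} = \frac{1}{\frac{1}{2 + \left(t + d\right)} \left(7 + \left(t + d\right)\right)} = \frac{1}{\frac{1}{2 + \left(d + t\right)} \left(7 + \left(d + t\right)\right)} = \frac{1}{\frac{1}{2 + d + t} \left(7 + d + t\right)} = \frac{2 + d + t}{7 + d + t}$)
$v{\left(29,-28 \right)} - Q{\left(0,-13 \right)} = -31 - \frac{2 - 13 + 0}{7 - 13 + 0} = -31 - \frac{1}{-6} \left(-11\right) = -31 - \left(- \frac{1}{6}\right) \left(-11\right) = -31 - \frac{11}{6} = - \frac{197}{6}$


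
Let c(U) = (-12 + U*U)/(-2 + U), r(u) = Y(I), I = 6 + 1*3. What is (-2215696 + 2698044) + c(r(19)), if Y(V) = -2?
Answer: 482350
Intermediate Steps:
I = 9 (I = 6 + 3 = 9)
r(u) = -2
c(U) = (-12 + U²)/(-2 + U)
(-2215696 + 2698044) + c(r(19)) = (-2215696 + 2698044) + (-12 + (-2)²)/(-2 - 2) = 482348 + (-12 + 4)/(-4) = 482348 - ¼*(-8) = 482348 + 2 = 482350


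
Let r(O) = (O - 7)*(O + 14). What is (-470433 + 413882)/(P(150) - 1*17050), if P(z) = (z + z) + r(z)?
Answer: -56551/6702 ≈ -8.4379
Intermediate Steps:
r(O) = (-7 + O)*(14 + O)
P(z) = -98 + z² + 9*z (P(z) = (z + z) + (-98 + z² + 7*z) = 2*z + (-98 + z² + 7*z) = -98 + z² + 9*z)
(-470433 + 413882)/(P(150) - 1*17050) = (-470433 + 413882)/((-98 + 150² + 9*150) - 1*17050) = -56551/((-98 + 22500 + 1350) - 17050) = -56551/(23752 - 17050) = -56551/6702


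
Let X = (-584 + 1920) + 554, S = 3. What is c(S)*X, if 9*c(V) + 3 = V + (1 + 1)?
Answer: 420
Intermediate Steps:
X = 1890 (X = 1336 + 554 = 1890)
c(V) = -⅑ + V/9 (c(V) = -⅓ + (V + (1 + 1))/9 = -⅓ + (V + 2)/9 = -⅓ + (2 + V)/9 = -⅓ + (2/9 + V/9) = -⅑ + V/9)
c(S)*X = (-⅑ + (⅑)*3)*1890 = (-⅑ + ⅓)*1890 = (2/9)*1890 = 420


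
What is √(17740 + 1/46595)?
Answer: √38515208050095/46595 ≈ 133.19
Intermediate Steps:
√(17740 + 1/46595) = √(826595301/46595) = √38515208050095/46595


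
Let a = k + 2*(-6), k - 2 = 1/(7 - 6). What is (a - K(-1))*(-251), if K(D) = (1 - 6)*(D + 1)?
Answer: 2259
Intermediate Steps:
k = 3 (k = 2 + 1/(7 - 6) = 2 + 1/1 = 2 + 1 = 3)
K(D) = -5 - 5*D (K(D) = -5*(1 + D) = -5 - 5*D)
a = -9 (a = 3 + 2*(-6) = 3 - 12 = -9)
(a - K(-1))*(-251) = (-9 - (-5 - 5*(-1)))*(-251) = (-9 - (-5 + 5))*(-251) = (-9 - 1*0)*(-251) = (-9 + 0)*(-251) = -9*(-251) = 2259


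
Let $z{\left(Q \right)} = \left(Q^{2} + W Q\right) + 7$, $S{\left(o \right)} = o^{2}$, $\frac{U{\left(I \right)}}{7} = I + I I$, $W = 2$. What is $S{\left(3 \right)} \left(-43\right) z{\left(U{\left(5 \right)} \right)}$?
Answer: $-17231949$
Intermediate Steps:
$U{\left(I \right)} = 7 I + 7 I^{2}$ ($U{\left(I \right)} = 7 \left(I + I I\right) = 7 \left(I + I^{2}\right) = 7 I + 7 I^{2}$)
$z{\left(Q \right)} = 7 + Q^{2} + 2 Q$ ($z{\left(Q \right)} = \left(Q^{2} + 2 Q\right) + 7 = 7 + Q^{2} + 2 Q$)
$S{\left(3 \right)} \left(-43\right) z{\left(U{\left(5 \right)} \right)} = 3^{2} \left(-43\right) \left(7 + \left(7 \cdot 5 \left(1 + 5\right)\right)^{2} + 2 \cdot 7 \cdot 5 \left(1 + 5\right)\right) = 9 \left(-43\right) \left(7 + \left(7 \cdot 5 \cdot 6\right)^{2} + 2 \cdot 7 \cdot 5 \cdot 6\right) = - 387 \left(7 + 210^{2} + 2 \cdot 210\right) = - 387 \left(7 + 44100 + 420\right) = \left(-387\right) 44527 = -17231949$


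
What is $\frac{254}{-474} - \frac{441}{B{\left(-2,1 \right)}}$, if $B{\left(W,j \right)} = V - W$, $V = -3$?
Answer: $\frac{104390}{237} \approx 440.46$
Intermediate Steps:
$B{\left(W,j \right)} = -3 - W$
$\frac{254}{-474} - \frac{441}{B{\left(-2,1 \right)}} = \frac{254}{-474} - \frac{441}{-3 - -2} = 254 \left(- \frac{1}{474}\right) - \frac{441}{-3 + 2} = - \frac{127}{237} - \frac{441}{-1} = - \frac{127}{237} - -441 = - \frac{127}{237} + 441 = \frac{104390}{237}$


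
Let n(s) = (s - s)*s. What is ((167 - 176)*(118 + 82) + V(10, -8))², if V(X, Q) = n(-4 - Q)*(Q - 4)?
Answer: 3240000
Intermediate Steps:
n(s) = 0 (n(s) = 0*s = 0)
V(X, Q) = 0 (V(X, Q) = 0*(Q - 4) = 0*(-4 + Q) = 0)
((167 - 176)*(118 + 82) + V(10, -8))² = ((167 - 176)*(118 + 82) + 0)² = (-9*200 + 0)² = (-1800 + 0)² = (-1800)² = 3240000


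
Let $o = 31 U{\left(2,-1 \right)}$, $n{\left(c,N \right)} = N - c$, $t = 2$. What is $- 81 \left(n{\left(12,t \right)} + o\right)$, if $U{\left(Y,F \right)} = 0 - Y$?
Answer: $5832$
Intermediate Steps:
$U{\left(Y,F \right)} = - Y$
$o = -62$ ($o = 31 \left(\left(-1\right) 2\right) = 31 \left(-2\right) = -62$)
$- 81 \left(n{\left(12,t \right)} + o\right) = - 81 \left(\left(2 - 12\right) - 62\right) = - 81 \left(-10 - 62\right) = - 81 \left(-72\right) = \left(-1\right) \left(-5832\right) = 5832$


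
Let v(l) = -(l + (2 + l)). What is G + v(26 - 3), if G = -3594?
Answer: -3642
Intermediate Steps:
v(l) = -2 - 2*l (v(l) = -(2 + 2*l) = -2 - 2*l)
G + v(26 - 3) = -3594 + (-2 - 2*(26 - 3)) = -3594 + (-2 - 2*23) = -3594 + (-2 - 46) = -3594 - 48 = -3642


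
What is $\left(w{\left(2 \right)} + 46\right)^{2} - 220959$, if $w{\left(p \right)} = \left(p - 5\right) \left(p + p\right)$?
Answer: $-219803$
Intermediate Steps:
$w{\left(p \right)} = 2 p \left(-5 + p\right)$ ($w{\left(p \right)} = \left(-5 + p\right) 2 p = 2 p \left(-5 + p\right)$)
$\left(w{\left(2 \right)} + 46\right)^{2} - 220959 = \left(2 \cdot 2 \left(-5 + 2\right) + 46\right)^{2} - 220959 = \left(2 \cdot 2 \left(-3\right) + 46\right)^{2} - 220959 = \left(-12 + 46\right)^{2} - 220959 = 34^{2} - 220959 = 1156 - 220959 = -219803$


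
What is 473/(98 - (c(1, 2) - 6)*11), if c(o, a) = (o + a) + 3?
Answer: 473/98 ≈ 4.8265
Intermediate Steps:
c(o, a) = 3 + a + o (c(o, a) = (a + o) + 3 = 3 + a + o)
473/(98 - (c(1, 2) - 6)*11) = 473/(98 - ((3 + 2 + 1) - 6)*11) = 473/(98 - (6 - 6)*11) = 473/(98 - 0*11) = 473/(98 - 1*0) = 473/(98 + 0) = 473/98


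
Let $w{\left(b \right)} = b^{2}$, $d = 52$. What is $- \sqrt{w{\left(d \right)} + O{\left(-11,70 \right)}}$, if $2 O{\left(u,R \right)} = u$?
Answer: $- \frac{\sqrt{10794}}{2} \approx -51.947$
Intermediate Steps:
$O{\left(u,R \right)} = \frac{u}{2}$
$- \sqrt{w{\left(d \right)} + O{\left(-11,70 \right)}} = - \sqrt{52^{2} + \frac{1}{2} \left(-11\right)} = - \sqrt{2704 - \frac{11}{2}} = - \sqrt{\frac{5397}{2}} = - \frac{\sqrt{10794}}{2}$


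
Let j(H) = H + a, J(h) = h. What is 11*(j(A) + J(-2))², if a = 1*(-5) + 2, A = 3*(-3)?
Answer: 2156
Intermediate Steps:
A = -9
a = -3 (a = -5 + 2 = -3)
j(H) = -3 + H (j(H) = H - 3 = -3 + H)
11*(j(A) + J(-2))² = 11*((-3 - 9) - 2)² = 11*(-12 - 2)² = 11*(-14)² = 11*196 = 2156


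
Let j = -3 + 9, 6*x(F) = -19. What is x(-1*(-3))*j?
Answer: -19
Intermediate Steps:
x(F) = -19/6 (x(F) = (1/6)*(-19) = -19/6)
j = 6
x(-1*(-3))*j = -19/6*6 = -19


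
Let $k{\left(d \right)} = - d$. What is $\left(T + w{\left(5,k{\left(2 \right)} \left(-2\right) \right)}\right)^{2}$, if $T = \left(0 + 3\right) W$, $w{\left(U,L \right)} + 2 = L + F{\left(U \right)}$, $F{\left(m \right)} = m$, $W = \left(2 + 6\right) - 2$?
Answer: $625$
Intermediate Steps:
$W = 6$ ($W = 8 - 2 = 6$)
$w{\left(U,L \right)} = -2 + L + U$ ($w{\left(U,L \right)} = -2 + \left(L + U\right) = -2 + L + U$)
$T = 18$ ($T = \left(0 + 3\right) 6 = 3 \cdot 6 = 18$)
$\left(T + w{\left(5,k{\left(2 \right)} \left(-2\right) \right)}\right)^{2} = \left(18 + \left(-2 + \left(-1\right) 2 \left(-2\right) + 5\right)\right)^{2} = \left(18 - -7\right)^{2} = \left(18 + \left(-2 + 4 + 5\right)\right)^{2} = \left(18 + 7\right)^{2} = 25^{2} = 625$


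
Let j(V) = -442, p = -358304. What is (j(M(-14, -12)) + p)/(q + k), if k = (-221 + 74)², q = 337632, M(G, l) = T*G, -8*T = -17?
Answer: -119582/119747 ≈ -0.99862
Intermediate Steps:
T = 17/8 (T = -⅛*(-17) = 17/8 ≈ 2.1250)
M(G, l) = 17*G/8
k = 21609 (k = (-147)² = 21609)
(j(M(-14, -12)) + p)/(q + k) = (-442 - 358304)/(337632 + 21609) = -358746/359241 = -358746*1/359241 = -119582/119747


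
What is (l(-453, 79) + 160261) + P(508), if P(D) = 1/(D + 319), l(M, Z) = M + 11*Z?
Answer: 132879880/827 ≈ 1.6068e+5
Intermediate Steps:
P(D) = 1/(319 + D)
(l(-453, 79) + 160261) + P(508) = ((-453 + 11*79) + 160261) + 1/(319 + 508) = ((-453 + 869) + 160261) + 1/827 = (416 + 160261) + 1/827 = 160677 + 1/827 = 132879880/827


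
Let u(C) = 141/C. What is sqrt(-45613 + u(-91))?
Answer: 2*I*sqrt(94433521)/91 ≈ 213.58*I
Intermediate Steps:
sqrt(-45613 + u(-91)) = sqrt(-45613 + 141/(-91)) = sqrt(-45613 + 141*(-1/91)) = sqrt(-45613 - 141/91) = sqrt(-4150924/91) = 2*I*sqrt(94433521)/91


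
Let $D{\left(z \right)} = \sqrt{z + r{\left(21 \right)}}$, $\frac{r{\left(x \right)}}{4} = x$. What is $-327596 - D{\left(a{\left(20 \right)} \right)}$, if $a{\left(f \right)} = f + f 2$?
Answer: $-327608$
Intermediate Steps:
$a{\left(f \right)} = 3 f$ ($a{\left(f \right)} = f + 2 f = 3 f$)
$r{\left(x \right)} = 4 x$
$D{\left(z \right)} = \sqrt{84 + z}$ ($D{\left(z \right)} = \sqrt{z + 4 \cdot 21} = \sqrt{z + 84} = \sqrt{84 + z}$)
$-327596 - D{\left(a{\left(20 \right)} \right)} = -327596 - \sqrt{84 + 3 \cdot 20} = -327596 - \sqrt{84 + 60} = -327596 - \sqrt{144} = -327596 - 12 = -327608$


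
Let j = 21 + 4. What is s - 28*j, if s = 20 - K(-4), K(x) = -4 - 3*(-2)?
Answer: -682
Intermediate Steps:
K(x) = 2 (K(x) = -4 + 6 = 2)
j = 25
s = 18 (s = 20 - 1*2 = 20 - 2 = 18)
s - 28*j = 18 - 28*25 = 18 - 700 = -682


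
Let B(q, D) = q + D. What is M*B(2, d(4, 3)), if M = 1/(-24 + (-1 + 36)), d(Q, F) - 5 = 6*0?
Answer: 7/11 ≈ 0.63636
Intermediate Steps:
d(Q, F) = 5 (d(Q, F) = 5 + 6*0 = 5 + 0 = 5)
M = 1/11 (M = 1/(-24 + 35) = 1/11 ≈ 0.090909)
B(q, D) = D + q
M*B(2, d(4, 3)) = (5 + 2)/11 = (1/11)*7 = 7/11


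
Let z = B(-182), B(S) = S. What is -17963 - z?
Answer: -17781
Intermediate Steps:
z = -182
-17963 - z = -17963 - 1*(-182) = -17963 + 182 = -17781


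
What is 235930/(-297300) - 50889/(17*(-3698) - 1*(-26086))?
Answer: 21505981/36448980 ≈ 0.59003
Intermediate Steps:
235930/(-297300) - 50889/(17*(-3698) - 1*(-26086)) = 235930*(-1/297300) - 50889/(-62866 + 26086) = -23593/29730 - 50889/(-36780) = -23593/29730 - 50889*(-1/36780) = -23593/29730 + 16963/12260 = 21505981/36448980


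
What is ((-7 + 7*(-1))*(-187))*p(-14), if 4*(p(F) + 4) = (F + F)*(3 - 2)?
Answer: -28798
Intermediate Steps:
p(F) = -4 + F/2 (p(F) = -4 + ((F + F)*(3 - 2))/4 = -4 + ((2*F)*1)/4 = -4 + (2*F)/4 = -4 + F/2)
((-7 + 7*(-1))*(-187))*p(-14) = ((-7 + 7*(-1))*(-187))*(-4 + (½)*(-14)) = ((-7 - 7)*(-187))*(-4 - 7) = -14*(-187)*(-11) = 2618*(-11) = -28798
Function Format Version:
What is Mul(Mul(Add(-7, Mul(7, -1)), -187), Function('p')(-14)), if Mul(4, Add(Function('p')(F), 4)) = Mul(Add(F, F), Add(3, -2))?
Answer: -28798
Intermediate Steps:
Function('p')(F) = Add(-4, Mul(Rational(1, 2), F)) (Function('p')(F) = Add(-4, Mul(Rational(1, 4), Mul(Add(F, F), Add(3, -2)))) = Add(-4, Mul(Rational(1, 4), Mul(Mul(2, F), 1))) = Add(-4, Mul(Rational(1, 4), Mul(2, F))) = Add(-4, Mul(Rational(1, 2), F)))
Mul(Mul(Add(-7, Mul(7, -1)), -187), Function('p')(-14)) = Mul(Mul(Add(-7, Mul(7, -1)), -187), Add(-4, Mul(Rational(1, 2), -14))) = Mul(Mul(Add(-7, -7), -187), Add(-4, -7)) = Mul(Mul(-14, -187), -11) = Mul(2618, -11) = -28798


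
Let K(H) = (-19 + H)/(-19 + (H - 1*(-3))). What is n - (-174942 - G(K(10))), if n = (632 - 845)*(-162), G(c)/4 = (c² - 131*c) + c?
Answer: 208677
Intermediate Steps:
K(H) = (-19 + H)/(-16 + H) (K(H) = (-19 + H)/(-19 + (H + 3)) = (-19 + H)/(-19 + (3 + H)) = (-19 + H)/(-16 + H))
G(c) = -520*c + 4*c² (G(c) = 4*((c² - 131*c) + c) = 4*(c² - 130*c) = -520*c + 4*c²)
n = 34506 (n = -213*(-162) = 34506)
n - (-174942 - G(K(10))) = 34506 - (-174942 - 4*(-19 + 10)/(-16 + 10)*(-130 + (-19 + 10)/(-16 + 10))) = 34506 - (-174942 - 4*-9/(-6)*(-130 - 9/(-6))) = 34506 - (-174942 - 4*(-⅙*(-9))*(-130 - ⅙*(-9))) = 34506 - (-174942 - 4*3*(-130 + 3/2)/2) = 34506 - (-174942 - 4*3*(-257)/(2*2)) = 34506 - (-174942 - 1*(-771)) = 34506 - (-174942 + 771) = 34506 - 1*(-174171) = 34506 + 174171 = 208677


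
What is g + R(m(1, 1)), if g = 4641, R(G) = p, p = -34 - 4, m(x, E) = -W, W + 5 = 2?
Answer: 4603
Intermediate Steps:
W = -3 (W = -5 + 2 = -3)
m(x, E) = 3 (m(x, E) = -1*(-3) = 3)
p = -38
R(G) = -38
g + R(m(1, 1)) = 4641 - 38 = 4603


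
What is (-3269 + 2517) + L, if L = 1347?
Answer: 595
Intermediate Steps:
(-3269 + 2517) + L = (-3269 + 2517) + 1347 = -752 + 1347 = 595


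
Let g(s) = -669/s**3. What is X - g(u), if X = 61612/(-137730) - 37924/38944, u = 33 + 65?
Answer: -28011041899931/19720020669090 ≈ -1.4204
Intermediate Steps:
u = 98
X = -952836281/670469640 (X = 61612*(-1/137730) - 37924*1/38944 = -30806/68865 - 9481/9736 = -952836281/670469640 ≈ -1.4211)
g(s) = -669/s**3
X - g(u) = -952836281/670469640 - (-669)/98**3 = -952836281/670469640 - (-669)/941192 = -952836281/670469640 - 1*(-669/941192) = -952836281/670469640 + 669/941192 = -28011041899931/19720020669090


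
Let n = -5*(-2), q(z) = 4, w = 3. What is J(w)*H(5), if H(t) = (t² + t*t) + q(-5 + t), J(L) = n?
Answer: 540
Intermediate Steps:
n = 10
J(L) = 10
H(t) = 4 + 2*t² (H(t) = (t² + t*t) + 4 = (t² + t²) + 4 = 2*t² + 4 = 4 + 2*t²)
J(w)*H(5) = 10*(4 + 2*5²) = 10*(4 + 2*25) = 10*(4 + 50) = 10*54 = 540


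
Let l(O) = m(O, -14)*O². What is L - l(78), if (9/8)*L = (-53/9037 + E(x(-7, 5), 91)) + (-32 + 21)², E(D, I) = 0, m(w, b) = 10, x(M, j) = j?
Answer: -4939552328/81333 ≈ -60732.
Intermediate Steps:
l(O) = 10*O²
L = 8747392/81333 (L = 8*((-53/9037 + 0) + (-32 + 21)²)/9 = 8*((-53*1/9037 + 0) + (-11)²)/9 = 8*((-53/9037 + 0) + 121)/9 = 8*(-53/9037 + 121)/9 = (8/9)*(1093424/9037) = 8747392/81333 ≈ 107.55)
L - l(78) = 8747392/81333 - 10*78² = 8747392/81333 - 10*6084 = 8747392/81333 - 1*60840 = 8747392/81333 - 60840 = -4939552328/81333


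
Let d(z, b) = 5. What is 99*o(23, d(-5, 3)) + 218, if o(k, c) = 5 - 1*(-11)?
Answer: 1802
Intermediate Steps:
o(k, c) = 16 (o(k, c) = 5 + 11 = 16)
99*o(23, d(-5, 3)) + 218 = 99*16 + 218 = 1584 + 218 = 1802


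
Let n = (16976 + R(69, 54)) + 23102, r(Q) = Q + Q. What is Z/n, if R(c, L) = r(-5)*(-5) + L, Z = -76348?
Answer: -38174/20091 ≈ -1.9001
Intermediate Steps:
r(Q) = 2*Q
R(c, L) = 50 + L (R(c, L) = (2*(-5))*(-5) + L = -10*(-5) + L = 50 + L)
n = 40182 (n = (16976 + (50 + 54)) + 23102 = (16976 + 104) + 23102 = 17080 + 23102 = 40182)
Z/n = -76348/40182 = -76348*1/40182 = -38174/20091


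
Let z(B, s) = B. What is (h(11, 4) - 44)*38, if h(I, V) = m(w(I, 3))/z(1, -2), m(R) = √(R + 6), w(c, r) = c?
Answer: -1672 + 38*√17 ≈ -1515.3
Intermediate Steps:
m(R) = √(6 + R)
h(I, V) = √(6 + I) (h(I, V) = √(6 + I)/1 = √(6 + I)*1 = √(6 + I))
(h(11, 4) - 44)*38 = (√(6 + 11) - 44)*38 = (√17 - 44)*38 = (-44 + √17)*38 = -1672 + 38*√17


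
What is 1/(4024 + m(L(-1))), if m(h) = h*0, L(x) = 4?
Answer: 1/4024 ≈ 0.00024851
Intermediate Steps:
m(h) = 0
1/(4024 + m(L(-1))) = 1/(4024 + 0) = 1/4024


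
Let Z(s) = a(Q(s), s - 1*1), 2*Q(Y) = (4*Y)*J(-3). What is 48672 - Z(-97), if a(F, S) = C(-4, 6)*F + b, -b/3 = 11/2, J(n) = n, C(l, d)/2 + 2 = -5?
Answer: 113673/2 ≈ 56837.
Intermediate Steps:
C(l, d) = -14 (C(l, d) = -4 + 2*(-5) = -4 - 10 = -14)
Q(Y) = -6*Y (Q(Y) = ((4*Y)*(-3))/2 = (-12*Y)/2 = -6*Y)
b = -33/2 ≈ -16.500
a(F, S) = -33/2 - 14*F (a(F, S) = -14*F - 33/2 = -33/2 - 14*F)
Z(s) = -33/2 + 84*s (Z(s) = -33/2 - (-84)*s = -33/2 + 84*s)
48672 - Z(-97) = 48672 - (-33/2 + 84*(-97)) = 48672 - (-33/2 - 8148) = 48672 - 1*(-16329/2) = 48672 + 16329/2 = 113673/2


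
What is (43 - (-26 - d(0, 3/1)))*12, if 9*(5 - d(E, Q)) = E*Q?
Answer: 888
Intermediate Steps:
d(E, Q) = 5 - E*Q/9
(43 - (-26 - d(0, 3/1)))*12 = (43 - (-26 - (5 - ⅑*0*3/1)))*12 = (43 - (-26 - (5 - ⅑*0*3*1)))*12 = (43 - (-26 - (5 - ⅑*0*3)))*12 = (43 - (-26 - (5 + 0)))*12 = (43 - (-26 - 1*5))*12 = (43 - (-26 - 5))*12 = (43 - 1*(-31))*12 = (43 + 31)*12 = 74*12 = 888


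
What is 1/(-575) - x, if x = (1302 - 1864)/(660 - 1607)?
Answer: -324097/544525 ≈ -0.59519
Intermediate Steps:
x = 562/947 (x = -562/(-947) = -562*(-1/947) = 562/947 ≈ 0.59345)
1/(-575) - x = 1/(-575) - 1*562/947 = -1/575 - 562/947 = -324097/544525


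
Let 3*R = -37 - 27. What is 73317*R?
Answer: -1564096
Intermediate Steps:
R = -64/3 (R = (-37 - 27)/3 = (⅓)*(-64) = -64/3 ≈ -21.333)
73317*R = 73317*(-64/3) = -1564096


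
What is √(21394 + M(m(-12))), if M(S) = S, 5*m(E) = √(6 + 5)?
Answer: √(534850 + 5*√11)/5 ≈ 146.27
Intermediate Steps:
m(E) = √11/5 (m(E) = √(6 + 5)/5 = √11/5)
√(21394 + M(m(-12))) = √(21394 + √11/5)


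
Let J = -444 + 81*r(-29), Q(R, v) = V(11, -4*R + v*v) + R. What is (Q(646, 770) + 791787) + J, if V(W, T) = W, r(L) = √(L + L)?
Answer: 792000 + 81*I*√58 ≈ 7.92e+5 + 616.88*I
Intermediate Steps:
r(L) = √2*√L (r(L) = √(2*L) = √2*√L)
Q(R, v) = 11 + R
J = -444 + 81*I*√58 (J = -444 + 81*(√2*√(-29)) = -444 + 81*(√2*(I*√29)) = -444 + 81*(I*√58) = -444 + 81*I*√58 ≈ -444.0 + 616.88*I)
(Q(646, 770) + 791787) + J = ((11 + 646) + 791787) + (-444 + 81*I*√58) = (657 + 791787) + (-444 + 81*I*√58) = 792444 + (-444 + 81*I*√58) = 792000 + 81*I*√58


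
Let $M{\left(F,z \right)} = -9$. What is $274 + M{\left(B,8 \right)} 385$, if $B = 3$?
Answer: $-3191$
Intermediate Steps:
$274 + M{\left(B,8 \right)} 385 = 274 - 3465 = -3191$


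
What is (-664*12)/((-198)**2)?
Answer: -664/3267 ≈ -0.20324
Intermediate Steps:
(-664*12)/((-198)**2) = -7968/39204 = -7968*1/39204 = -664/3267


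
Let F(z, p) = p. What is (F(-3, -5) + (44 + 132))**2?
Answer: 29241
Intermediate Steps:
(F(-3, -5) + (44 + 132))**2 = (-5 + (44 + 132))**2 = (-5 + 176)**2 = 171**2 = 29241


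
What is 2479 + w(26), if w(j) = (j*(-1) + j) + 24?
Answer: 2503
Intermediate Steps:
w(j) = 24 (w(j) = (-j + j) + 24 = 0 + 24 = 24)
2479 + w(26) = 2479 + 24 = 2503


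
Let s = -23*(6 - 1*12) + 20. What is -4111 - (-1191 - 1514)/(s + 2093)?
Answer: -9251156/2251 ≈ -4109.8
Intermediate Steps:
s = 158 (s = -23*(6 - 12) + 20 = -23*(-6) + 20 = 138 + 20 = 158)
-4111 - (-1191 - 1514)/(s + 2093) = -4111 - (-1191 - 1514)/(158 + 2093) = -4111 - (-2705)/2251 = -4111 - 1*(-2705/2251) = -4111 + 2705/2251 = -9251156/2251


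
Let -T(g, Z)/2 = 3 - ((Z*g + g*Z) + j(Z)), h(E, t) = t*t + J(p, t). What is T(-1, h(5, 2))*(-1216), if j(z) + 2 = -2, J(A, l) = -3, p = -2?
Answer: 21888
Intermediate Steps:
j(z) = -4 (j(z) = -2 - 2 = -4)
h(E, t) = -3 + t**2 (h(E, t) = t*t - 3 = t**2 - 3 = -3 + t**2)
T(g, Z) = -14 + 4*Z*g (T(g, Z) = -2*(3 - ((Z*g + g*Z) - 4)) = -2*(3 - ((Z*g + Z*g) - 4)) = -2*(3 - (2*Z*g - 4)) = -2*(3 - (-4 + 2*Z*g)) = -2*(3 + (4 - 2*Z*g)) = -2*(7 - 2*Z*g) = -14 + 4*Z*g)
T(-1, h(5, 2))*(-1216) = (-14 + 4*(-3 + 2**2)*(-1))*(-1216) = (-14 + 4*(-3 + 4)*(-1))*(-1216) = (-14 + 4*1*(-1))*(-1216) = (-14 - 4)*(-1216) = -18*(-1216) = 21888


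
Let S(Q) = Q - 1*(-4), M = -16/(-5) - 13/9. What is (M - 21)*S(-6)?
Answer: 1732/45 ≈ 38.489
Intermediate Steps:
M = 79/45 (M = -16*(-1/5) - 13*1/9 = 16/5 - 13/9 = 79/45 ≈ 1.7556)
S(Q) = 4 + Q (S(Q) = Q + 4 = 4 + Q)
(M - 21)*S(-6) = (79/45 - 21)*(4 - 6) = -866/45*(-2) = 1732/45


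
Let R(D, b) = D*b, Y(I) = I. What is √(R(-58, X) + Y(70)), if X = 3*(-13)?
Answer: 2*√583 ≈ 48.291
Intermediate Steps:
X = -39
√(R(-58, X) + Y(70)) = √(-58*(-39) + 70) = √(2262 + 70) = √2332 = 2*√583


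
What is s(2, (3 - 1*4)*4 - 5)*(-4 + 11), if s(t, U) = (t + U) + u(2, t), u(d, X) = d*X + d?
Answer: -7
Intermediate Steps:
u(d, X) = d + X*d (u(d, X) = X*d + d = d + X*d)
s(t, U) = 2 + U + 3*t (s(t, U) = (t + U) + 2*(1 + t) = (U + t) + (2 + 2*t) = 2 + U + 3*t)
s(2, (3 - 1*4)*4 - 5)*(-4 + 11) = (2 + ((3 - 1*4)*4 - 5) + 3*2)*(-4 + 11) = (2 + ((3 - 4)*4 - 5) + 6)*7 = (2 + (-1*4 - 5) + 6)*7 = (2 + (-4 - 5) + 6)*7 = (2 - 9 + 6)*7 = -1*7 = -7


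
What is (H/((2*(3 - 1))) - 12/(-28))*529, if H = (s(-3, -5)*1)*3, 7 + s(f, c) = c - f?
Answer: -93633/28 ≈ -3344.0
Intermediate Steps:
s(f, c) = -7 + c - f (s(f, c) = -7 + (c - f) = -7 + c - f)
H = -27 (H = ((-7 - 5 - 1*(-3))*1)*3 = ((-7 - 5 + 3)*1)*3 = -9*1*3 = -9*3 = -27)
(H/((2*(3 - 1))) - 12/(-28))*529 = (-27*1/(2*(3 - 1)) - 12/(-28))*529 = (-27/(2*2) - 12*(-1/28))*529 = (-27/4 + 3/7)*529 = -177/28*529 = -93633/28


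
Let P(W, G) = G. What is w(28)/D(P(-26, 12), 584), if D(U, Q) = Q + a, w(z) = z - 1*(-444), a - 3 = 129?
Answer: 118/179 ≈ 0.65922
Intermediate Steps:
a = 132 (a = 3 + 129 = 132)
w(z) = 444 + z (w(z) = z + 444 = 444 + z)
D(U, Q) = 132 + Q (D(U, Q) = Q + 132 = 132 + Q)
w(28)/D(P(-26, 12), 584) = (444 + 28)/(132 + 584) = 472/716 = 472*(1/716) = 118/179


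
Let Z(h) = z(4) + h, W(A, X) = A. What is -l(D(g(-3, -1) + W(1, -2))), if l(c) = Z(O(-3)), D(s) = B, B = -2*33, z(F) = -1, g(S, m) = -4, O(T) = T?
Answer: 4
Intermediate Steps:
Z(h) = -1 + h
B = -66
D(s) = -66
l(c) = -4 (l(c) = -1 - 3 = -4)
-l(D(g(-3, -1) + W(1, -2))) = -1*(-4) = 4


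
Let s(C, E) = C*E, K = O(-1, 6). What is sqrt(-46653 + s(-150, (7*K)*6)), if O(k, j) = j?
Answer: I*sqrt(84453) ≈ 290.61*I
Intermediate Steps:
K = 6
sqrt(-46653 + s(-150, (7*K)*6)) = sqrt(-46653 - 150*7*6*6) = sqrt(-46653 - 6300*6) = sqrt(-46653 - 150*252) = sqrt(-46653 - 37800) = sqrt(-84453) = I*sqrt(84453)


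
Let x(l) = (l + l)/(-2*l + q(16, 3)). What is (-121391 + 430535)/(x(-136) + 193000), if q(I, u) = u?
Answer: 3542275/2211447 ≈ 1.6018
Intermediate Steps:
x(l) = 2*l/(3 - 2*l) (x(l) = (l + l)/(-2*l + 3) = (2*l)/(3 - 2*l) = 2*l/(3 - 2*l))
(-121391 + 430535)/(x(-136) + 193000) = (-121391 + 430535)/(-2*(-136)/(-3 + 2*(-136)) + 193000) = 309144/(-2*(-136)/(-3 - 272) + 193000) = 309144/(-2*(-136)/(-275) + 193000) = 309144/(-2*(-136)*(-1/275) + 193000) = 309144/(-272/275 + 193000) = 309144/(53074728/275) = 309144*(275/53074728) = 3542275/2211447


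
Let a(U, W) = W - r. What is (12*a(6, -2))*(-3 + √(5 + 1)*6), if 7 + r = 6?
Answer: 36 - 72*√6 ≈ -140.36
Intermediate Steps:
r = -1 (r = -7 + 6 = -1)
a(U, W) = 1 + W (a(U, W) = W - 1*(-1) = W + 1 = 1 + W)
(12*a(6, -2))*(-3 + √(5 + 1)*6) = (12*(1 - 2))*(-3 + √(5 + 1)*6) = (12*(-1))*(-3 + √6*6) = -12*(-3 + 6*√6) = 36 - 72*√6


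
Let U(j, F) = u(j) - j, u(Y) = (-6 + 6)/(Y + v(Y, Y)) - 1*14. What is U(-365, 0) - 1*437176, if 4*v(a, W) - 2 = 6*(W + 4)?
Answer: -436825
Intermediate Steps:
v(a, W) = 13/2 + 3*W/2 (v(a, W) = ½ + (6*(W + 4))/4 = ½ + (6*(4 + W))/4 = ½ + (24 + 6*W)/4 = ½ + (6 + 3*W/2) = 13/2 + 3*W/2)
u(Y) = -14 (u(Y) = (-6 + 6)/(Y + (13/2 + 3*Y/2)) - 1*14 = 0/(13/2 + 5*Y/2) - 14 = 0 - 14 = -14)
U(j, F) = -14 - j
U(-365, 0) - 1*437176 = (-14 - 1*(-365)) - 1*437176 = (-14 + 365) - 437176 = 351 - 437176 = -436825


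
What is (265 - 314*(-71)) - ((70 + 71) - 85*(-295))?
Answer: -2657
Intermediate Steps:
(265 - 314*(-71)) - ((70 + 71) - 85*(-295)) = (265 + 22294) - (141 + 25075) = 22559 - 1*25216 = 22559 - 25216 = -2657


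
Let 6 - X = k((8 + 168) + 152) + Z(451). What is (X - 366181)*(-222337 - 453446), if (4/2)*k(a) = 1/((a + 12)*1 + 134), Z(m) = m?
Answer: 78292039563189/316 ≈ 2.4776e+11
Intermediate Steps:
k(a) = 1/(2*(146 + a)) (k(a) = 1/(2*((a + 12)*1 + 134)) = 1/(2*((12 + a)*1 + 134)) = 1/(2*((12 + a) + 134)) = 1/(2*(146 + a)))
X = -421861/948 (X = 6 - (1/(2*(146 + ((8 + 168) + 152))) + 451) = 6 - (1/(2*(146 + (176 + 152))) + 451) = 6 - (1/(2*(146 + 328)) + 451) = 6 - ((1/2)/474 + 451) = 6 - ((1/2)*(1/474) + 451) = 6 - (1/948 + 451) = 6 - 1*427549/948 = 6 - 427549/948 = -421861/948 ≈ -445.00)
(X - 366181)*(-222337 - 453446) = (-421861/948 - 366181)*(-222337 - 453446) = -347561449/948*(-675783) = 78292039563189/316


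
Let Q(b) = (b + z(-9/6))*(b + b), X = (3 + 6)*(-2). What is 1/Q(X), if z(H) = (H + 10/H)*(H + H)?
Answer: -1/234 ≈ -0.0042735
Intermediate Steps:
z(H) = 2*H*(H + 10/H) (z(H) = (H + 10/H)*(2*H) = 2*H*(H + 10/H))
X = -18 (X = 9*(-2) = -18)
Q(b) = 2*b*(49/2 + b) (Q(b) = (b + (20 + 2*(-9/6)²))*(b + b) = (b + (20 + 2*(-9*⅙)²))*(2*b) = (b + (20 + 2*(-3/2)²))*(2*b) = (b + (20 + 2*(9/4)))*(2*b) = (b + (20 + 9/2))*(2*b) = (b + 49/2)*(2*b) = (49/2 + b)*(2*b) = 2*b*(49/2 + b))
1/Q(X) = 1/(-18*(49 + 2*(-18))) = 1/(-18*(49 - 36)) = 1/(-18*13) = 1/(-234) = -1/234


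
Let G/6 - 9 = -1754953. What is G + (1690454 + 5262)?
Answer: -8833948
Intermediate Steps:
G = -10529664 (G = 54 + 6*(-1754953) = 54 - 10529718 = -10529664)
G + (1690454 + 5262) = -10529664 + (1690454 + 5262) = -10529664 + 1695716 = -8833948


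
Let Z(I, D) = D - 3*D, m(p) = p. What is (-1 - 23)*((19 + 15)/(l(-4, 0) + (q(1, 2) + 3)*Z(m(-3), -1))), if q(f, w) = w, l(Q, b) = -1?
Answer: -272/3 ≈ -90.667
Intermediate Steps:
Z(I, D) = -2*D
(-1 - 23)*((19 + 15)/(l(-4, 0) + (q(1, 2) + 3)*Z(m(-3), -1))) = (-1 - 23)*((19 + 15)/(-1 + (2 + 3)*(-2*(-1)))) = -816/(-1 + 5*2) = -816/(-1 + 10) = -816/9 = -24*34/9 = -272/3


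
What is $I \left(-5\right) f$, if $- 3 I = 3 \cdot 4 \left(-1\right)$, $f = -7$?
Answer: $140$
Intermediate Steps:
$I = 4$ ($I = - \frac{3 \cdot 4 \left(-1\right)}{3} = - \frac{12 \left(-1\right)}{3} = \left(- \frac{1}{3}\right) \left(-12\right) = 4$)
$I \left(-5\right) f = 4 \left(-5\right) \left(-7\right) = \left(-20\right) \left(-7\right) = 140$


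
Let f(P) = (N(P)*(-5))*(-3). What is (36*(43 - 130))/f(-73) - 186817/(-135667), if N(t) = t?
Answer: 209824553/49518455 ≈ 4.2373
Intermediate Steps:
f(P) = 15*P (f(P) = (P*(-5))*(-3) = -5*P*(-3) = 15*P)
(36*(43 - 130))/f(-73) - 186817/(-135667) = (36*(43 - 130))/((15*(-73))) - 186817/(-135667) = (36*(-87))/(-1095) - 186817*(-1/135667) = -3132*(-1/1095) + 186817/135667 = 1044/365 + 186817/135667 = 209824553/49518455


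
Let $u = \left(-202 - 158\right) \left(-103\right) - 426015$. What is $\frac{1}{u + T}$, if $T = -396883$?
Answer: $- \frac{1}{785818} \approx -1.2726 \cdot 10^{-6}$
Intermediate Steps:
$u = -388935$ ($u = \left(-360\right) \left(-103\right) - 426015 = 37080 - 426015 = -388935$)
$\frac{1}{u + T} = \frac{1}{-388935 - 396883} = \frac{1}{-785818} = - \frac{1}{785818}$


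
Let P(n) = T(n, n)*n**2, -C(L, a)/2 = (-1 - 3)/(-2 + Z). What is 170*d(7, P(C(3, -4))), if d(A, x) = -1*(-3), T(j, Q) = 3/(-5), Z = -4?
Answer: 510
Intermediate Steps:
T(j, Q) = -3/5 (T(j, Q) = 3*(-1/5) = -3/5)
C(L, a) = -4/3 (C(L, a) = -2*(-1 - 3)/(-2 - 4) = -(-8)/(-6) = -(-8)*(-1)/6 = -2*2/3 = -4/3)
P(n) = -3*n**2/5
d(A, x) = 3
170*d(7, P(C(3, -4))) = 170*3 = 510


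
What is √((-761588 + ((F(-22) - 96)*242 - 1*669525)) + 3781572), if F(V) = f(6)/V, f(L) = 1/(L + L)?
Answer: √83780139/6 ≈ 1525.5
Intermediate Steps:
f(L) = 1/(2*L)
F(V) = 1/(12*V) (F(V) = ((½)/6)/V = ((½)*(⅙))/V = 1/(12*V))
√((-761588 + ((F(-22) - 96)*242 - 1*669525)) + 3781572) = √((-761588 + (((1/12)/(-22) - 96)*242 - 1*669525)) + 3781572) = √((-761588 + (((1/12)*(-1/22) - 96)*242 - 669525)) + 3781572) = √((-761588 + ((-1/264 - 96)*242 - 669525)) + 3781572) = √((-761588 + (-25345/264*242 - 669525)) + 3781572) = √((-761588 + (-278795/12 - 669525)) + 3781572) = √((-761588 - 8313095/12) + 3781572) = √(-17452151/12 + 3781572) = √(27926713/12) = √83780139/6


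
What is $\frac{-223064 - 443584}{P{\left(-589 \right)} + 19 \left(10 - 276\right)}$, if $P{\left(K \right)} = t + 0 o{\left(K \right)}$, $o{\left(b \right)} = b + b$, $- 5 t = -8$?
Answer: $\frac{1666620}{12631} \approx 131.95$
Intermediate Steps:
$t = \frac{8}{5}$ ($t = \left(- \frac{1}{5}\right) \left(-8\right) = \frac{8}{5} \approx 1.6$)
$o{\left(b \right)} = 2 b$
$P{\left(K \right)} = \frac{8}{5}$ ($P{\left(K \right)} = \frac{8}{5} + 0 \cdot 2 K = \frac{8}{5} + 0 = \frac{8}{5}$)
$\frac{-223064 - 443584}{P{\left(-589 \right)} + 19 \left(10 - 276\right)} = \frac{-223064 - 443584}{\frac{8}{5} + 19 \left(10 - 276\right)} = - \frac{666648}{\frac{8}{5} + 19 \left(-266\right)} = - \frac{666648}{\frac{8}{5} - 5054} = - \frac{666648}{- \frac{25262}{5}} = \left(-666648\right) \left(- \frac{5}{25262}\right) = \frac{1666620}{12631}$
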